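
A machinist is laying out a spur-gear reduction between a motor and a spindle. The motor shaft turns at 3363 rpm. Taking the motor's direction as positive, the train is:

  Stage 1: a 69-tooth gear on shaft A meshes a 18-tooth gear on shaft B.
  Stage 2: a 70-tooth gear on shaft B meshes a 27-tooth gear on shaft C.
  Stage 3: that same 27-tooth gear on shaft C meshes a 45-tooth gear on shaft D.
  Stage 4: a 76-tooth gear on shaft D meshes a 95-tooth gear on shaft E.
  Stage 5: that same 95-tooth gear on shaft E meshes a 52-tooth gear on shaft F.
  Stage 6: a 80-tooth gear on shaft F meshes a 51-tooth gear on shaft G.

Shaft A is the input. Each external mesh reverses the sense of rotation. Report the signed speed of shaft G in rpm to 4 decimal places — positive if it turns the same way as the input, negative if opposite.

Stage 1 [69T→18T]: ω = 3363.0000×69/18 = 12891.5000 rpm, dir flips to −; running = −12891.5000
Stage 2 [70T→27T]: ω = 12891.5000×70/27 = 33422.4074 rpm, dir flips to +; running = +33422.4074
Stage 3 [27T→45T]: ω = 33422.4074×27/45 = 20053.4444 rpm, dir flips to −; running = −20053.4444
Stage 4 [76T→95T]: ω = 20053.4444×76/95 = 16042.7556 rpm, dir flips to +; running = +16042.7556
Stage 5 [95T→52T]: ω = 16042.7556×95/52 = 29308.8803 rpm, dir flips to −; running = −29308.8803
Stage 6 [80T→51T]: ω = 29308.8803×80/51 = 45974.7143 rpm, dir flips to +; running = +45974.7143

+45974.7143 rpm (same as input, |ω| = 45974.7143 rpm)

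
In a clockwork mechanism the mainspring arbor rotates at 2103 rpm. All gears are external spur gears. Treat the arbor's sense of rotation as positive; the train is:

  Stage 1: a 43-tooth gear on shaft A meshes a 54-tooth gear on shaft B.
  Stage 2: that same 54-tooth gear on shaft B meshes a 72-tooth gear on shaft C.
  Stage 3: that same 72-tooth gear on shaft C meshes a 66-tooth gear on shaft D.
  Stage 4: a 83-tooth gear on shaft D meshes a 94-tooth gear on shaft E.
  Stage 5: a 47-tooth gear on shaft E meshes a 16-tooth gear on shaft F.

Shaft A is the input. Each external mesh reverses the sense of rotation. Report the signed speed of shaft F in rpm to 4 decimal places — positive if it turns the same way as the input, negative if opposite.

Stage 1 [43T→54T]: ω = 2103.0000×43/54 = 1674.6111 rpm, dir flips to −; running = −1674.6111
Stage 2 [54T→72T]: ω = 1674.6111×54/72 = 1255.9583 rpm, dir flips to +; running = +1255.9583
Stage 3 [72T→66T]: ω = 1255.9583×72/66 = 1370.1364 rpm, dir flips to −; running = −1370.1364
Stage 4 [83T→94T]: ω = 1370.1364×83/94 = 1209.8013 rpm, dir flips to +; running = +1209.8013
Stage 5 [47T→16T]: ω = 1209.8013×47/16 = 3553.7912 rpm, dir flips to −; running = −3553.7912

-3553.7912 rpm (opposite to input, |ω| = 3553.7912 rpm)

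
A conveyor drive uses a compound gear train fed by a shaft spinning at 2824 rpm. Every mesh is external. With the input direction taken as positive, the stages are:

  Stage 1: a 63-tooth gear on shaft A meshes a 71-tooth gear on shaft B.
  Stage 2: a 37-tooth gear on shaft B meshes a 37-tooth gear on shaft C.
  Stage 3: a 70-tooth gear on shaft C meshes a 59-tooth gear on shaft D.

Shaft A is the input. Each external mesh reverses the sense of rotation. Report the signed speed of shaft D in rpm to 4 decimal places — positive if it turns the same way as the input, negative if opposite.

Stage 1 [63T→71T]: ω = 2824.0000×63/71 = 2505.8028 rpm, dir flips to −; running = −2505.8028
Stage 2 [37T→37T]: ω = 2505.8028×37/37 = 2505.8028 rpm, dir flips to +; running = +2505.8028
Stage 3 [70T→59T]: ω = 2505.8028×70/59 = 2972.9864 rpm, dir flips to −; running = −2972.9864

-2972.9864 rpm (opposite to input, |ω| = 2972.9864 rpm)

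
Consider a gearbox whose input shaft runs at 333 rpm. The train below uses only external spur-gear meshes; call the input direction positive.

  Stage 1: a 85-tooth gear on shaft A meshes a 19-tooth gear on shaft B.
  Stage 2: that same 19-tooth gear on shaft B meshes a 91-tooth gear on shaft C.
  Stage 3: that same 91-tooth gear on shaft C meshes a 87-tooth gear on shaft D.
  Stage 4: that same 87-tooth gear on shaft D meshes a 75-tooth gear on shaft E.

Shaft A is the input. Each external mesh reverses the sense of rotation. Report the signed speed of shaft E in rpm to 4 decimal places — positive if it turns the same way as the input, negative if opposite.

Stage 1 [85T→19T]: ω = 333.0000×85/19 = 1489.7368 rpm, dir flips to −; running = −1489.7368
Stage 2 [19T→91T]: ω = 1489.7368×19/91 = 311.0440 rpm, dir flips to +; running = +311.0440
Stage 3 [91T→87T]: ω = 311.0440×91/87 = 325.3448 rpm, dir flips to −; running = −325.3448
Stage 4 [87T→75T]: ω = 325.3448×87/75 = 377.4000 rpm, dir flips to +; running = +377.4000

+377.4000 rpm (same as input, |ω| = 377.4000 rpm)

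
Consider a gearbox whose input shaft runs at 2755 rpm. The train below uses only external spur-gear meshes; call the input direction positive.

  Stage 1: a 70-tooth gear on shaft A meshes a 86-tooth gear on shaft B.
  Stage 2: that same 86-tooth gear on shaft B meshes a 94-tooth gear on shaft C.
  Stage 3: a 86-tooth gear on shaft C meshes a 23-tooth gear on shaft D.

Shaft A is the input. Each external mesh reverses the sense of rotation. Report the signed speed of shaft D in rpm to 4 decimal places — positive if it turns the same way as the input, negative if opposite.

Stage 1 [70T→86T]: ω = 2755.0000×70/86 = 2242.4419 rpm, dir flips to −; running = −2242.4419
Stage 2 [86T→94T]: ω = 2242.4419×86/94 = 2051.5957 rpm, dir flips to +; running = +2051.5957
Stage 3 [86T→23T]: ω = 2051.5957×86/23 = 7671.1841 rpm, dir flips to −; running = −7671.1841

-7671.1841 rpm (opposite to input, |ω| = 7671.1841 rpm)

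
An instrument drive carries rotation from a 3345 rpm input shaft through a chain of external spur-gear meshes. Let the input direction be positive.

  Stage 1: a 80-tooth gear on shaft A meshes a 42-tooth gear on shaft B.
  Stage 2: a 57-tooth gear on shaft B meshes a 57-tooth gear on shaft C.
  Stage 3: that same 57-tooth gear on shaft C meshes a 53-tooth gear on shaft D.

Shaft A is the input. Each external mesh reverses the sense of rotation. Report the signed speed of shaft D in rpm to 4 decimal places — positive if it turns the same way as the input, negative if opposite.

-6852.2911 rpm (opposite to input, |ω| = 6852.2911 rpm)

Stage 1 [80T→42T]: ω = 3345.0000×80/42 = 6371.4286 rpm, dir flips to −; running = −6371.4286
Stage 2 [57T→57T]: ω = 6371.4286×57/57 = 6371.4286 rpm, dir flips to +; running = +6371.4286
Stage 3 [57T→53T]: ω = 6371.4286×57/53 = 6852.2911 rpm, dir flips to −; running = −6852.2911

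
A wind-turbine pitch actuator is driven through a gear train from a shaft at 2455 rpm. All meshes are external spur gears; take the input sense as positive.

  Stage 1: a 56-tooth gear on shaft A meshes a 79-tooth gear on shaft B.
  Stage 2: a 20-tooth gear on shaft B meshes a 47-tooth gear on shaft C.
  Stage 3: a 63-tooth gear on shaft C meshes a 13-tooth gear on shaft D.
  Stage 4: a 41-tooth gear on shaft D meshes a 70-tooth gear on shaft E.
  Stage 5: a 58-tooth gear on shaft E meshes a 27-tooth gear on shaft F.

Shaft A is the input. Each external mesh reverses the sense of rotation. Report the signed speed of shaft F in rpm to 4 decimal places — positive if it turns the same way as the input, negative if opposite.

Stage 1 [56T→79T]: ω = 2455.0000×56/79 = 1740.2532 rpm, dir flips to −; running = −1740.2532
Stage 2 [20T→47T]: ω = 1740.2532×20/47 = 740.5333 rpm, dir flips to +; running = +740.5333
Stage 3 [63T→13T]: ω = 740.5333×63/13 = 3588.7381 rpm, dir flips to −; running = −3588.7381
Stage 4 [41T→70T]: ω = 3588.7381×41/70 = 2101.9752 rpm, dir flips to +; running = +2101.9752
Stage 5 [58T→27T]: ω = 2101.9752×58/27 = 4515.3541 rpm, dir flips to −; running = −4515.3541

-4515.3541 rpm (opposite to input, |ω| = 4515.3541 rpm)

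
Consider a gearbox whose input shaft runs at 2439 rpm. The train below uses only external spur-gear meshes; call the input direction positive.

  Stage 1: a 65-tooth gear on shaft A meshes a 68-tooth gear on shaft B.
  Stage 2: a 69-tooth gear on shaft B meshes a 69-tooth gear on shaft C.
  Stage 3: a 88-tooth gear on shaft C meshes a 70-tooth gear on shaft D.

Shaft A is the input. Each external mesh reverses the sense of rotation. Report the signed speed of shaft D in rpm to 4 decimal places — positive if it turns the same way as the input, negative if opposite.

-2930.8992 rpm (opposite to input, |ω| = 2930.8992 rpm)

Stage 1 [65T→68T]: ω = 2439.0000×65/68 = 2331.3971 rpm, dir flips to −; running = −2331.3971
Stage 2 [69T→69T]: ω = 2331.3971×69/69 = 2331.3971 rpm, dir flips to +; running = +2331.3971
Stage 3 [88T→70T]: ω = 2331.3971×88/70 = 2930.8992 rpm, dir flips to −; running = −2930.8992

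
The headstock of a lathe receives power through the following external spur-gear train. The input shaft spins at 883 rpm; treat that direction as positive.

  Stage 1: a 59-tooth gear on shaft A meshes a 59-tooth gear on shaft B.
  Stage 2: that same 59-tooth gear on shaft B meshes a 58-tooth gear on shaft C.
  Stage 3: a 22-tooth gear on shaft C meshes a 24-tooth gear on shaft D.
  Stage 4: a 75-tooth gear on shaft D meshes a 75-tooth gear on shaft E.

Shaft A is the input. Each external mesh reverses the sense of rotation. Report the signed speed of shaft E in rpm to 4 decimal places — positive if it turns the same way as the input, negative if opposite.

+823.3721 rpm (same as input, |ω| = 823.3721 rpm)

Stage 1 [59T→59T]: ω = 883.0000×59/59 = 883.0000 rpm, dir flips to −; running = −883.0000
Stage 2 [59T→58T]: ω = 883.0000×59/58 = 898.2241 rpm, dir flips to +; running = +898.2241
Stage 3 [22T→24T]: ω = 898.2241×22/24 = 823.3721 rpm, dir flips to −; running = −823.3721
Stage 4 [75T→75T]: ω = 823.3721×75/75 = 823.3721 rpm, dir flips to +; running = +823.3721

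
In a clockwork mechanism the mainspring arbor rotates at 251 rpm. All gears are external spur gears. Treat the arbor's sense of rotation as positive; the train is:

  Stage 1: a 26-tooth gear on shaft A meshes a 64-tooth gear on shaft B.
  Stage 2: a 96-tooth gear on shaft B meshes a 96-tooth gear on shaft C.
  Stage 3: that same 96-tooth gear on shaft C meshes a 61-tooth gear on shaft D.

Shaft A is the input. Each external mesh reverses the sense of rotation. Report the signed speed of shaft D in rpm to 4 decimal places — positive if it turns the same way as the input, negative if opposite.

-160.4754 rpm (opposite to input, |ω| = 160.4754 rpm)

Stage 1 [26T→64T]: ω = 251.0000×26/64 = 101.9688 rpm, dir flips to −; running = −101.9688
Stage 2 [96T→96T]: ω = 101.9688×96/96 = 101.9688 rpm, dir flips to +; running = +101.9688
Stage 3 [96T→61T]: ω = 101.9688×96/61 = 160.4754 rpm, dir flips to −; running = −160.4754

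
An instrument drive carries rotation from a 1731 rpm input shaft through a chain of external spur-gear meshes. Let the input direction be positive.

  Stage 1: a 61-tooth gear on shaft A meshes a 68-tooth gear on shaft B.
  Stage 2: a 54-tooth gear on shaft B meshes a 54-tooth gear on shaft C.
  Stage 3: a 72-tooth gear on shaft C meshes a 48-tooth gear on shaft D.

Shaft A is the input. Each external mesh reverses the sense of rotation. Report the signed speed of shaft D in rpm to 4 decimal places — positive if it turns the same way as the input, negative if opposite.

-2329.2132 rpm (opposite to input, |ω| = 2329.2132 rpm)

Stage 1 [61T→68T]: ω = 1731.0000×61/68 = 1552.8088 rpm, dir flips to −; running = −1552.8088
Stage 2 [54T→54T]: ω = 1552.8088×54/54 = 1552.8088 rpm, dir flips to +; running = +1552.8088
Stage 3 [72T→48T]: ω = 1552.8088×72/48 = 2329.2132 rpm, dir flips to −; running = −2329.2132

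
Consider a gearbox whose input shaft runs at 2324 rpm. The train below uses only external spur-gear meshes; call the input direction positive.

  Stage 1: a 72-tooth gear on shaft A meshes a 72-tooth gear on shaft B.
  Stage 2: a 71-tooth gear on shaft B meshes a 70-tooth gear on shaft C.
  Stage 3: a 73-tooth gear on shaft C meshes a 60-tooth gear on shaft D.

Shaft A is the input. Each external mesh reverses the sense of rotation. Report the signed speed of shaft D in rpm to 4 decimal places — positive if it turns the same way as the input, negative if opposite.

Stage 1 [72T→72T]: ω = 2324.0000×72/72 = 2324.0000 rpm, dir flips to −; running = −2324.0000
Stage 2 [71T→70T]: ω = 2324.0000×71/70 = 2357.2000 rpm, dir flips to +; running = +2357.2000
Stage 3 [73T→60T]: ω = 2357.2000×73/60 = 2867.9267 rpm, dir flips to −; running = −2867.9267

-2867.9267 rpm (opposite to input, |ω| = 2867.9267 rpm)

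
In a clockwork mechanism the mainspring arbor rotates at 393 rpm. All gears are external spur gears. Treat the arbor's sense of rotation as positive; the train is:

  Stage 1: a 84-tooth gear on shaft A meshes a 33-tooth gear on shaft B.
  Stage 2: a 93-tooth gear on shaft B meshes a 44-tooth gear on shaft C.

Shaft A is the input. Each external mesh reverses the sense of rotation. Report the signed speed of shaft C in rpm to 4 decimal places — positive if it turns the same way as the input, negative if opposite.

+2114.4050 rpm (same as input, |ω| = 2114.4050 rpm)

Stage 1 [84T→33T]: ω = 393.0000×84/33 = 1000.3636 rpm, dir flips to −; running = −1000.3636
Stage 2 [93T→44T]: ω = 1000.3636×93/44 = 2114.4050 rpm, dir flips to +; running = +2114.4050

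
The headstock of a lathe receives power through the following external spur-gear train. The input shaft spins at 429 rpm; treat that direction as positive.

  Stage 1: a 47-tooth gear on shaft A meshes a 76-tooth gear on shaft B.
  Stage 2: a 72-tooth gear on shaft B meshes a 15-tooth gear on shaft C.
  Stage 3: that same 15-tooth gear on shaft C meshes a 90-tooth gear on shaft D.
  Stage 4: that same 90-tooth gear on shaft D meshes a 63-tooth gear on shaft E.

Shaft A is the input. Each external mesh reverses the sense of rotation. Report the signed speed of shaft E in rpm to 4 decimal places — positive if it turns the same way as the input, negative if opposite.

+303.2030 rpm (same as input, |ω| = 303.2030 rpm)

Stage 1 [47T→76T]: ω = 429.0000×47/76 = 265.3026 rpm, dir flips to −; running = −265.3026
Stage 2 [72T→15T]: ω = 265.3026×72/15 = 1273.4526 rpm, dir flips to +; running = +1273.4526
Stage 3 [15T→90T]: ω = 1273.4526×15/90 = 212.2421 rpm, dir flips to −; running = −212.2421
Stage 4 [90T→63T]: ω = 212.2421×90/63 = 303.2030 rpm, dir flips to +; running = +303.2030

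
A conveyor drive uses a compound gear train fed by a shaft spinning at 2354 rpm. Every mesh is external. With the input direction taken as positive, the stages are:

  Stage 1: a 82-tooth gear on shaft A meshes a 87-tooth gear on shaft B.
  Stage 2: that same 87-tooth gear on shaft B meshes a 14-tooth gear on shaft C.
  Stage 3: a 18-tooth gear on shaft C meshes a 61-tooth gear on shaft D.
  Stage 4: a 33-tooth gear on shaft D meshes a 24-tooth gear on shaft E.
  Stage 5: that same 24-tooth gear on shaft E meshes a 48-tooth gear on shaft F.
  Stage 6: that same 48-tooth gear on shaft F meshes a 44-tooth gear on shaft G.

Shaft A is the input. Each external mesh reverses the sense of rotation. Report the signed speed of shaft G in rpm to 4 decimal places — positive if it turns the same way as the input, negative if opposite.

+3051.3794 rpm (same as input, |ω| = 3051.3794 rpm)

Stage 1 [82T→87T]: ω = 2354.0000×82/87 = 2218.7126 rpm, dir flips to −; running = −2218.7126
Stage 2 [87T→14T]: ω = 2218.7126×87/14 = 13787.7143 rpm, dir flips to +; running = +13787.7143
Stage 3 [18T→61T]: ω = 13787.7143×18/61 = 4068.5059 rpm, dir flips to −; running = −4068.5059
Stage 4 [33T→24T]: ω = 4068.5059×33/24 = 5594.1956 rpm, dir flips to +; running = +5594.1956
Stage 5 [24T→48T]: ω = 5594.1956×24/48 = 2797.0978 rpm, dir flips to −; running = −2797.0978
Stage 6 [48T→44T]: ω = 2797.0978×48/44 = 3051.3794 rpm, dir flips to +; running = +3051.3794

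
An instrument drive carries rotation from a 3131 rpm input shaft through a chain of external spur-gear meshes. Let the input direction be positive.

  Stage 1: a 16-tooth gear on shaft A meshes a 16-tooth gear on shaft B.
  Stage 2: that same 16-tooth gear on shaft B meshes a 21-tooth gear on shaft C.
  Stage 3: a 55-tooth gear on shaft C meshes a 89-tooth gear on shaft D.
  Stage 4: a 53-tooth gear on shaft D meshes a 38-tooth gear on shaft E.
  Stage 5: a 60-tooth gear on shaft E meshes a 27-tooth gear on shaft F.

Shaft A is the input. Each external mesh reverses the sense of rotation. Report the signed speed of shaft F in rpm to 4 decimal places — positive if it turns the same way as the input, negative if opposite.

-4569.1582 rpm (opposite to input, |ω| = 4569.1582 rpm)

Stage 1 [16T→16T]: ω = 3131.0000×16/16 = 3131.0000 rpm, dir flips to −; running = −3131.0000
Stage 2 [16T→21T]: ω = 3131.0000×16/21 = 2385.5238 rpm, dir flips to +; running = +2385.5238
Stage 3 [55T→89T]: ω = 2385.5238×55/89 = 1474.2001 rpm, dir flips to −; running = −1474.2001
Stage 4 [53T→38T]: ω = 1474.2001×53/38 = 2056.1212 rpm, dir flips to +; running = +2056.1212
Stage 5 [60T→27T]: ω = 2056.1212×60/27 = 4569.1582 rpm, dir flips to −; running = −4569.1582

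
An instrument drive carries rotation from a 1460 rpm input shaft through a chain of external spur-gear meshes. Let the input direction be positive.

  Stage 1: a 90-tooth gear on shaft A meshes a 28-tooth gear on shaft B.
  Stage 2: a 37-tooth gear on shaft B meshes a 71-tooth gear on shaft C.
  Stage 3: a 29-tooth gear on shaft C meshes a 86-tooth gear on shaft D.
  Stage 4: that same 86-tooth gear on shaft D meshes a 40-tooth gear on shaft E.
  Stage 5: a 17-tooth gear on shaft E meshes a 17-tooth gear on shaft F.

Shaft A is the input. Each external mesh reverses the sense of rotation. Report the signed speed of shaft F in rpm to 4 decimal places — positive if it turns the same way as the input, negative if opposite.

-1773.0407 rpm (opposite to input, |ω| = 1773.0407 rpm)

Stage 1 [90T→28T]: ω = 1460.0000×90/28 = 4692.8571 rpm, dir flips to −; running = −4692.8571
Stage 2 [37T→71T]: ω = 4692.8571×37/71 = 2445.5734 rpm, dir flips to +; running = +2445.5734
Stage 3 [29T→86T]: ω = 2445.5734×29/86 = 824.6701 rpm, dir flips to −; running = −824.6701
Stage 4 [86T→40T]: ω = 824.6701×86/40 = 1773.0407 rpm, dir flips to +; running = +1773.0407
Stage 5 [17T→17T]: ω = 1773.0407×17/17 = 1773.0407 rpm, dir flips to −; running = −1773.0407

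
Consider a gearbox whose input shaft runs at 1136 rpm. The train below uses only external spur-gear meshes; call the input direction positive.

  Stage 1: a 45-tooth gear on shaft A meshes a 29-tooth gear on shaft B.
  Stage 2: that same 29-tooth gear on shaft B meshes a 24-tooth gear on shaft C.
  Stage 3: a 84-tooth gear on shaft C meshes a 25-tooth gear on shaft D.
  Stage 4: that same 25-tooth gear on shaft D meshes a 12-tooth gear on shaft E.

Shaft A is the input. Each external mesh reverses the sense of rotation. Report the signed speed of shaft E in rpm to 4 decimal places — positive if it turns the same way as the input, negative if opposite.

+14910.0000 rpm (same as input, |ω| = 14910.0000 rpm)

Stage 1 [45T→29T]: ω = 1136.0000×45/29 = 1762.7586 rpm, dir flips to −; running = −1762.7586
Stage 2 [29T→24T]: ω = 1762.7586×29/24 = 2130.0000 rpm, dir flips to +; running = +2130.0000
Stage 3 [84T→25T]: ω = 2130.0000×84/25 = 7156.8000 rpm, dir flips to −; running = −7156.8000
Stage 4 [25T→12T]: ω = 7156.8000×25/12 = 14910.0000 rpm, dir flips to +; running = +14910.0000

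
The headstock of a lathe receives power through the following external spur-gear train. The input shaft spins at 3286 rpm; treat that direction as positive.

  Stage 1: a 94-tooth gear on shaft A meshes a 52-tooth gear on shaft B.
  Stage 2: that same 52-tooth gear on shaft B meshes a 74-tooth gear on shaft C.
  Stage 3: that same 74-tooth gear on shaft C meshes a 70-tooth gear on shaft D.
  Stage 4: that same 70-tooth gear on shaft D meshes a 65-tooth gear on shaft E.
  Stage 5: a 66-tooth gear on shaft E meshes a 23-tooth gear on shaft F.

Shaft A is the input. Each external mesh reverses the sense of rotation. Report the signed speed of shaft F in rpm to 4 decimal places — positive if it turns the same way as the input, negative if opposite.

Stage 1 [94T→52T]: ω = 3286.0000×94/52 = 5940.0769 rpm, dir flips to −; running = −5940.0769
Stage 2 [52T→74T]: ω = 5940.0769×52/74 = 4174.1081 rpm, dir flips to +; running = +4174.1081
Stage 3 [74T→70T]: ω = 4174.1081×74/70 = 4412.6286 rpm, dir flips to −; running = −4412.6286
Stage 4 [70T→65T]: ω = 4412.6286×70/65 = 4752.0615 rpm, dir flips to +; running = +4752.0615
Stage 5 [66T→23T]: ω = 4752.0615×66/23 = 13636.3505 rpm, dir flips to −; running = −13636.3505

-13636.3505 rpm (opposite to input, |ω| = 13636.3505 rpm)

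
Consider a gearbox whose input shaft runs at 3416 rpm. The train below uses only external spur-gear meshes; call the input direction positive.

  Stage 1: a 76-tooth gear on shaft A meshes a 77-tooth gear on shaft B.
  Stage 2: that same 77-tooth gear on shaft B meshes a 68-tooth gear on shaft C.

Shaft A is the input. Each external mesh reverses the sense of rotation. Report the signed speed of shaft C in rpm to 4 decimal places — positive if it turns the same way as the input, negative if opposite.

+3817.8824 rpm (same as input, |ω| = 3817.8824 rpm)

Stage 1 [76T→77T]: ω = 3416.0000×76/77 = 3371.6364 rpm, dir flips to −; running = −3371.6364
Stage 2 [77T→68T]: ω = 3371.6364×77/68 = 3817.8824 rpm, dir flips to +; running = +3817.8824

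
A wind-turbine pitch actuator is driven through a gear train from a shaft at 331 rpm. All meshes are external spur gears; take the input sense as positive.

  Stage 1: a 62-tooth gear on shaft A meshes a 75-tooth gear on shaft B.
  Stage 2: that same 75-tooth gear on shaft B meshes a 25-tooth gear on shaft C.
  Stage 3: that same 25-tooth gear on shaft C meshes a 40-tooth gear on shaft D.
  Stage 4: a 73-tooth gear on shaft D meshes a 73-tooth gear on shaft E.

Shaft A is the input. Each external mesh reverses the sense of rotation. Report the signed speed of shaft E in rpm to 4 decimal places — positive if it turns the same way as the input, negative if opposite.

+513.0500 rpm (same as input, |ω| = 513.0500 rpm)

Stage 1 [62T→75T]: ω = 331.0000×62/75 = 273.6267 rpm, dir flips to −; running = −273.6267
Stage 2 [75T→25T]: ω = 273.6267×75/25 = 820.8800 rpm, dir flips to +; running = +820.8800
Stage 3 [25T→40T]: ω = 820.8800×25/40 = 513.0500 rpm, dir flips to −; running = −513.0500
Stage 4 [73T→73T]: ω = 513.0500×73/73 = 513.0500 rpm, dir flips to +; running = +513.0500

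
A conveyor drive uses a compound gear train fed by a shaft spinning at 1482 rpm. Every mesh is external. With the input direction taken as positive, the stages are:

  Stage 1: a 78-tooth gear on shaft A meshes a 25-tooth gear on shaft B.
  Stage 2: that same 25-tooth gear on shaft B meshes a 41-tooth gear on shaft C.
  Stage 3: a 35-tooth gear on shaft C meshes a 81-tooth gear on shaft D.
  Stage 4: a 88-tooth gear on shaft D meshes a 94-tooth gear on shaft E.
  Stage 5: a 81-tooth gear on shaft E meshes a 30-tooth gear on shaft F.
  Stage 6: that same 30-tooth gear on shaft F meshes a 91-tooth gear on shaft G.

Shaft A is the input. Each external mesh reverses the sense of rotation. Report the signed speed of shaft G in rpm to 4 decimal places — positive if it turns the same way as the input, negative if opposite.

+1015.1738 rpm (same as input, |ω| = 1015.1738 rpm)

Stage 1 [78T→25T]: ω = 1482.0000×78/25 = 4623.8400 rpm, dir flips to −; running = −4623.8400
Stage 2 [25T→41T]: ω = 4623.8400×25/41 = 2819.4146 rpm, dir flips to +; running = +2819.4146
Stage 3 [35T→81T]: ω = 2819.4146×35/81 = 1218.2656 rpm, dir flips to −; running = −1218.2656
Stage 4 [88T→94T]: ω = 1218.2656×88/94 = 1140.5039 rpm, dir flips to +; running = +1140.5039
Stage 5 [81T→30T]: ω = 1140.5039×81/30 = 3079.3607 rpm, dir flips to −; running = −3079.3607
Stage 6 [30T→91T]: ω = 3079.3607×30/91 = 1015.1738 rpm, dir flips to +; running = +1015.1738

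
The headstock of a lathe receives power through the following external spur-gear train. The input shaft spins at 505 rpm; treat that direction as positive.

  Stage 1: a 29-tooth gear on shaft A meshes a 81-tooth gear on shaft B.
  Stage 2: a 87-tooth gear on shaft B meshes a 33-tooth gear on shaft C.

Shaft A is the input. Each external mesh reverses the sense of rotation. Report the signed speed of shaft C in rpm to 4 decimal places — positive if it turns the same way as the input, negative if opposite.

Stage 1 [29T→81T]: ω = 505.0000×29/81 = 180.8025 rpm, dir flips to −; running = −180.8025
Stage 2 [87T→33T]: ω = 180.8025×87/33 = 476.6611 rpm, dir flips to +; running = +476.6611

+476.6611 rpm (same as input, |ω| = 476.6611 rpm)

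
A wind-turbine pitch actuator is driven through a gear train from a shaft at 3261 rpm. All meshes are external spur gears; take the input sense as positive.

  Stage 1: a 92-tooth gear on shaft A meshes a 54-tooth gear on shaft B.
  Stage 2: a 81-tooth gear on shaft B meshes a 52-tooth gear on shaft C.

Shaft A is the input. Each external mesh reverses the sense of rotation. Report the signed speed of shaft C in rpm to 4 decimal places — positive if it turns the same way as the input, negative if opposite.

Stage 1 [92T→54T]: ω = 3261.0000×92/54 = 5555.7778 rpm, dir flips to −; running = −5555.7778
Stage 2 [81T→52T]: ω = 5555.7778×81/52 = 8654.1923 rpm, dir flips to +; running = +8654.1923

+8654.1923 rpm (same as input, |ω| = 8654.1923 rpm)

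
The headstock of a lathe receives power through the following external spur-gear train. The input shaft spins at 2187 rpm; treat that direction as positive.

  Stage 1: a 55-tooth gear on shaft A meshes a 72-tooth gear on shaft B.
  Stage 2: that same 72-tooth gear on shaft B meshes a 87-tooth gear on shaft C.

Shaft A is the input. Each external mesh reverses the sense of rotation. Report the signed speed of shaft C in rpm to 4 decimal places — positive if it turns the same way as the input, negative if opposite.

+1382.5862 rpm (same as input, |ω| = 1382.5862 rpm)

Stage 1 [55T→72T]: ω = 2187.0000×55/72 = 1670.6250 rpm, dir flips to −; running = −1670.6250
Stage 2 [72T→87T]: ω = 1670.6250×72/87 = 1382.5862 rpm, dir flips to +; running = +1382.5862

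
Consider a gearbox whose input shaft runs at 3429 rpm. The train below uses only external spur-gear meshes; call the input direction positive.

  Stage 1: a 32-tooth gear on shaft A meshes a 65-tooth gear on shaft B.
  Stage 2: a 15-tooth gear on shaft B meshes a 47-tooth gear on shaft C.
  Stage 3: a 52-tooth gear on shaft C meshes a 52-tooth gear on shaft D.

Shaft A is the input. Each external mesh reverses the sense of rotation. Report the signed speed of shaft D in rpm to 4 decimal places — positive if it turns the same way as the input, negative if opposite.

Stage 1 [32T→65T]: ω = 3429.0000×32/65 = 1688.1231 rpm, dir flips to −; running = −1688.1231
Stage 2 [15T→47T]: ω = 1688.1231×15/47 = 538.7627 rpm, dir flips to +; running = +538.7627
Stage 3 [52T→52T]: ω = 538.7627×52/52 = 538.7627 rpm, dir flips to −; running = −538.7627

-538.7627 rpm (opposite to input, |ω| = 538.7627 rpm)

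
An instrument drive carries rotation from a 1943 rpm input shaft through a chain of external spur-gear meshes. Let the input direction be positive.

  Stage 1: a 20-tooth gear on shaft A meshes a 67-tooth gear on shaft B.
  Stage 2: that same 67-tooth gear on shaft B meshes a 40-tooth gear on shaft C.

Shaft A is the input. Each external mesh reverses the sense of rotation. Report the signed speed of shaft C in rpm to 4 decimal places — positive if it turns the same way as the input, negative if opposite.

+971.5000 rpm (same as input, |ω| = 971.5000 rpm)

Stage 1 [20T→67T]: ω = 1943.0000×20/67 = 580.0000 rpm, dir flips to −; running = −580.0000
Stage 2 [67T→40T]: ω = 580.0000×67/40 = 971.5000 rpm, dir flips to +; running = +971.5000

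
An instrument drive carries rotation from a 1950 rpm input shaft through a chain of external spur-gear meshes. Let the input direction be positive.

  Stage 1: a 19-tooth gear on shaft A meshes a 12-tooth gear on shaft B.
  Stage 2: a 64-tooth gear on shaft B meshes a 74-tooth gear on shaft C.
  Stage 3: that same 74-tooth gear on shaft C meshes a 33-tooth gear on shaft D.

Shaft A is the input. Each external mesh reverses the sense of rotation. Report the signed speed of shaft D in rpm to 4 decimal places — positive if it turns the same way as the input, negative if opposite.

Stage 1 [19T→12T]: ω = 1950.0000×19/12 = 3087.5000 rpm, dir flips to −; running = −3087.5000
Stage 2 [64T→74T]: ω = 3087.5000×64/74 = 2670.2703 rpm, dir flips to +; running = +2670.2703
Stage 3 [74T→33T]: ω = 2670.2703×74/33 = 5987.8788 rpm, dir flips to −; running = −5987.8788

-5987.8788 rpm (opposite to input, |ω| = 5987.8788 rpm)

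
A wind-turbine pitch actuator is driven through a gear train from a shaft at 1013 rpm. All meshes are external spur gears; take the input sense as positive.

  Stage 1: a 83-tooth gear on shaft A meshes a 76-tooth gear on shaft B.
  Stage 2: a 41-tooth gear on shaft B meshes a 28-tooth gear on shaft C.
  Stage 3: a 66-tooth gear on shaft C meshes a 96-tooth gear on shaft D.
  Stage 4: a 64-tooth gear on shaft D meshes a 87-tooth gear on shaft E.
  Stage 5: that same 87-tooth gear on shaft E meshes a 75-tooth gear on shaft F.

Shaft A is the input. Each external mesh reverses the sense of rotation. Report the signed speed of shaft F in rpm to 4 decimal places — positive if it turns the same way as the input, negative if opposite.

-950.3666 rpm (opposite to input, |ω| = 950.3666 rpm)

Stage 1 [83T→76T]: ω = 1013.0000×83/76 = 1106.3026 rpm, dir flips to −; running = −1106.3026
Stage 2 [41T→28T]: ω = 1106.3026×41/28 = 1619.9431 rpm, dir flips to +; running = +1619.9431
Stage 3 [66T→96T]: ω = 1619.9431×66/96 = 1113.7109 rpm, dir flips to −; running = −1113.7109
Stage 4 [64T→87T]: ω = 1113.7109×64/87 = 819.2816 rpm, dir flips to +; running = +819.2816
Stage 5 [87T→75T]: ω = 819.2816×87/75 = 950.3666 rpm, dir flips to −; running = −950.3666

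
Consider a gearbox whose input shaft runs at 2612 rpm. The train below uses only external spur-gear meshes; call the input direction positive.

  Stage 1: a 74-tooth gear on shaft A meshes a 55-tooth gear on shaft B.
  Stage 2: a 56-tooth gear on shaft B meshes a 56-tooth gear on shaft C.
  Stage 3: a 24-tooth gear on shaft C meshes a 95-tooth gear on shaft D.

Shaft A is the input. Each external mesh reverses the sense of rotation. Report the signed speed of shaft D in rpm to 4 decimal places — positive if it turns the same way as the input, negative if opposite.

Stage 1 [74T→55T]: ω = 2612.0000×74/55 = 3514.3273 rpm, dir flips to −; running = −3514.3273
Stage 2 [56T→56T]: ω = 3514.3273×56/56 = 3514.3273 rpm, dir flips to +; running = +3514.3273
Stage 3 [24T→95T]: ω = 3514.3273×24/95 = 887.8300 rpm, dir flips to −; running = −887.8300

-887.8300 rpm (opposite to input, |ω| = 887.8300 rpm)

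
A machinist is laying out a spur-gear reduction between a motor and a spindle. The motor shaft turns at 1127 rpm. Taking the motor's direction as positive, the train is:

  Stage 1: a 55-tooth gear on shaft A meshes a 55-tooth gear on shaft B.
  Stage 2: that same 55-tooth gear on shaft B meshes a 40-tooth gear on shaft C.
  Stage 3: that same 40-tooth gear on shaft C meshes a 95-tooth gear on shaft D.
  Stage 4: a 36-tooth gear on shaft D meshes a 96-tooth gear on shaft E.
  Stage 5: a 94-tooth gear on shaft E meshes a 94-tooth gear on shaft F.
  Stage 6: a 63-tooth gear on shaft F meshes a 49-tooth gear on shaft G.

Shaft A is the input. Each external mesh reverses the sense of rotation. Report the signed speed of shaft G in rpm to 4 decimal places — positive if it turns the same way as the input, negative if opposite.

+314.5855 rpm (same as input, |ω| = 314.5855 rpm)

Stage 1 [55T→55T]: ω = 1127.0000×55/55 = 1127.0000 rpm, dir flips to −; running = −1127.0000
Stage 2 [55T→40T]: ω = 1127.0000×55/40 = 1549.6250 rpm, dir flips to +; running = +1549.6250
Stage 3 [40T→95T]: ω = 1549.6250×40/95 = 652.4737 rpm, dir flips to −; running = −652.4737
Stage 4 [36T→96T]: ω = 652.4737×36/96 = 244.6776 rpm, dir flips to +; running = +244.6776
Stage 5 [94T→94T]: ω = 244.6776×94/94 = 244.6776 rpm, dir flips to −; running = −244.6776
Stage 6 [63T→49T]: ω = 244.6776×63/49 = 314.5855 rpm, dir flips to +; running = +314.5855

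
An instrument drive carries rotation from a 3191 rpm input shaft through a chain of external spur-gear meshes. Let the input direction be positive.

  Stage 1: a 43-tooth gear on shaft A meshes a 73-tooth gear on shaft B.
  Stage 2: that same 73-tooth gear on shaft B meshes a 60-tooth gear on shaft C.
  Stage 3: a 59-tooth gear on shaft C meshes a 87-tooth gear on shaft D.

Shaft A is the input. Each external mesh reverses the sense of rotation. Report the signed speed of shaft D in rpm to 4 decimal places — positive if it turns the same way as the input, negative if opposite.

-1550.8749 rpm (opposite to input, |ω| = 1550.8749 rpm)

Stage 1 [43T→73T]: ω = 3191.0000×43/73 = 1879.6301 rpm, dir flips to −; running = −1879.6301
Stage 2 [73T→60T]: ω = 1879.6301×73/60 = 2286.8833 rpm, dir flips to +; running = +2286.8833
Stage 3 [59T→87T]: ω = 2286.8833×59/87 = 1550.8749 rpm, dir flips to −; running = −1550.8749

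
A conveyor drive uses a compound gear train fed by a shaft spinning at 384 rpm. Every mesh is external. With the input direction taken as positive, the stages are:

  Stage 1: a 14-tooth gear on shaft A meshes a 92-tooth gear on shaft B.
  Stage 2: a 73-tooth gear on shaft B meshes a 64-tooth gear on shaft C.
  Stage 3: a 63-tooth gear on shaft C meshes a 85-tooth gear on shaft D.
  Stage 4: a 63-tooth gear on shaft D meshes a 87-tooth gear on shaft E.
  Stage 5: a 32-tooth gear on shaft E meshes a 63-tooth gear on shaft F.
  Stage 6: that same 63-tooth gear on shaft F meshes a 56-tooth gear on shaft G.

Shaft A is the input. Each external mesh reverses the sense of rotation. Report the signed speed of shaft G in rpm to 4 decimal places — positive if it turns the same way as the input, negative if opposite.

Stage 1 [14T→92T]: ω = 384.0000×14/92 = 58.4348 rpm, dir flips to −; running = −58.4348
Stage 2 [73T→64T]: ω = 58.4348×73/64 = 66.6522 rpm, dir flips to +; running = +66.6522
Stage 3 [63T→85T]: ω = 66.6522×63/85 = 49.4010 rpm, dir flips to −; running = −49.4010
Stage 4 [63T→87T]: ω = 49.4010×63/87 = 35.7732 rpm, dir flips to +; running = +35.7732
Stage 5 [32T→63T]: ω = 35.7732×32/63 = 18.1705 rpm, dir flips to −; running = −18.1705
Stage 6 [63T→56T]: ω = 18.1705×63/56 = 20.4418 rpm, dir flips to +; running = +20.4418

+20.4418 rpm (same as input, |ω| = 20.4418 rpm)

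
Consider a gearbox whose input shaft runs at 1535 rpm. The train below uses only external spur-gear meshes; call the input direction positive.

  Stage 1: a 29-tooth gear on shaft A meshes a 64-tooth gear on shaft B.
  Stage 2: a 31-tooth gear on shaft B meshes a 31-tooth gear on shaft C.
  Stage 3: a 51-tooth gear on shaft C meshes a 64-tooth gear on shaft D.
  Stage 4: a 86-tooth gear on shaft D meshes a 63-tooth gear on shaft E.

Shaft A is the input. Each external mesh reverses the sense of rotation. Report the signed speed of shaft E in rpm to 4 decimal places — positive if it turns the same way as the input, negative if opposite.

+756.6142 rpm (same as input, |ω| = 756.6142 rpm)

Stage 1 [29T→64T]: ω = 1535.0000×29/64 = 695.5469 rpm, dir flips to −; running = −695.5469
Stage 2 [31T→31T]: ω = 695.5469×31/31 = 695.5469 rpm, dir flips to +; running = +695.5469
Stage 3 [51T→64T]: ω = 695.5469×51/64 = 554.2639 rpm, dir flips to −; running = −554.2639
Stage 4 [86T→63T]: ω = 554.2639×86/63 = 756.6142 rpm, dir flips to +; running = +756.6142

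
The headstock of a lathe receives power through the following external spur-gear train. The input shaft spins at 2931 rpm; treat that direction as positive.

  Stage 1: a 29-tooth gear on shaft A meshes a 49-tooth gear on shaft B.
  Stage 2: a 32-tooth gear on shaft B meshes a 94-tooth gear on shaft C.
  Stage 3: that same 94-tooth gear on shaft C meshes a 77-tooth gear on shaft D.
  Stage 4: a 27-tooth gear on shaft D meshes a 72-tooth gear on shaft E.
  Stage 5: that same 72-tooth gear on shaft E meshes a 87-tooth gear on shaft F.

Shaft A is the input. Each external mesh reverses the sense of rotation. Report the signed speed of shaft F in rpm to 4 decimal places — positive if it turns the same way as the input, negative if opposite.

-223.7286 rpm (opposite to input, |ω| = 223.7286 rpm)

Stage 1 [29T→49T]: ω = 2931.0000×29/49 = 1734.6735 rpm, dir flips to −; running = −1734.6735
Stage 2 [32T→94T]: ω = 1734.6735×32/94 = 590.5271 rpm, dir flips to +; running = +590.5271
Stage 3 [94T→77T]: ω = 590.5271×94/77 = 720.9033 rpm, dir flips to −; running = −720.9033
Stage 4 [27T→72T]: ω = 720.9033×27/72 = 270.3387 rpm, dir flips to +; running = +270.3387
Stage 5 [72T→87T]: ω = 270.3387×72/87 = 223.7286 rpm, dir flips to −; running = −223.7286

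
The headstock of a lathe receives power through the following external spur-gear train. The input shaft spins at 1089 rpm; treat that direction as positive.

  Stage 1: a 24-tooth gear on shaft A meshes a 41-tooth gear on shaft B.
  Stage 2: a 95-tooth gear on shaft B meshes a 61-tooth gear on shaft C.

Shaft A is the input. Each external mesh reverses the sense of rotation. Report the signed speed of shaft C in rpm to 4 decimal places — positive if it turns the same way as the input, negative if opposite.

Stage 1 [24T→41T]: ω = 1089.0000×24/41 = 637.4634 rpm, dir flips to −; running = −637.4634
Stage 2 [95T→61T]: ω = 637.4634×95/61 = 992.7709 rpm, dir flips to +; running = +992.7709

+992.7709 rpm (same as input, |ω| = 992.7709 rpm)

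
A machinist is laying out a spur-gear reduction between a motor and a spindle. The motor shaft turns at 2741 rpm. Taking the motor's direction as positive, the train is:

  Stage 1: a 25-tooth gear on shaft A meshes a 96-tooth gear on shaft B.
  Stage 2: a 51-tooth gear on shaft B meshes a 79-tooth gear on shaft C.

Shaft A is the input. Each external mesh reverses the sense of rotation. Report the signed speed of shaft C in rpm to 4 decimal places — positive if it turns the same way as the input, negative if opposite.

Stage 1 [25T→96T]: ω = 2741.0000×25/96 = 713.8021 rpm, dir flips to −; running = −713.8021
Stage 2 [51T→79T]: ω = 713.8021×51/79 = 460.8089 rpm, dir flips to +; running = +460.8089

+460.8089 rpm (same as input, |ω| = 460.8089 rpm)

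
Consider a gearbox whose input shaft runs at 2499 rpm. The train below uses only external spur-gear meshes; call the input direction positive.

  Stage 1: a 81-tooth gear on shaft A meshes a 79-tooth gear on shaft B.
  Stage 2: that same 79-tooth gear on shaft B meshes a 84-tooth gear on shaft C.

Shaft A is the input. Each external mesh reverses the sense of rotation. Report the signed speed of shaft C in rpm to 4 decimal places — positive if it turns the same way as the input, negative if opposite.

Stage 1 [81T→79T]: ω = 2499.0000×81/79 = 2562.2658 rpm, dir flips to −; running = −2562.2658
Stage 2 [79T→84T]: ω = 2562.2658×79/84 = 2409.7500 rpm, dir flips to +; running = +2409.7500

+2409.7500 rpm (same as input, |ω| = 2409.7500 rpm)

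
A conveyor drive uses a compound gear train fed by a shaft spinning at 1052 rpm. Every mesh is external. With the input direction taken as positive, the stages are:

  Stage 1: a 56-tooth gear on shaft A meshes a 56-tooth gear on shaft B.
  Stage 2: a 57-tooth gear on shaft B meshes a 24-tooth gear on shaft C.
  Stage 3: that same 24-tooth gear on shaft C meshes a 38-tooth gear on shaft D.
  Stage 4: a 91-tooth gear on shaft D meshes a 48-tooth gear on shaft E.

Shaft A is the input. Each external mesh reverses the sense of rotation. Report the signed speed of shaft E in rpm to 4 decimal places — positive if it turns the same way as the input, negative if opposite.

+2991.6250 rpm (same as input, |ω| = 2991.6250 rpm)

Stage 1 [56T→56T]: ω = 1052.0000×56/56 = 1052.0000 rpm, dir flips to −; running = −1052.0000
Stage 2 [57T→24T]: ω = 1052.0000×57/24 = 2498.5000 rpm, dir flips to +; running = +2498.5000
Stage 3 [24T→38T]: ω = 2498.5000×24/38 = 1578.0000 rpm, dir flips to −; running = −1578.0000
Stage 4 [91T→48T]: ω = 1578.0000×91/48 = 2991.6250 rpm, dir flips to +; running = +2991.6250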